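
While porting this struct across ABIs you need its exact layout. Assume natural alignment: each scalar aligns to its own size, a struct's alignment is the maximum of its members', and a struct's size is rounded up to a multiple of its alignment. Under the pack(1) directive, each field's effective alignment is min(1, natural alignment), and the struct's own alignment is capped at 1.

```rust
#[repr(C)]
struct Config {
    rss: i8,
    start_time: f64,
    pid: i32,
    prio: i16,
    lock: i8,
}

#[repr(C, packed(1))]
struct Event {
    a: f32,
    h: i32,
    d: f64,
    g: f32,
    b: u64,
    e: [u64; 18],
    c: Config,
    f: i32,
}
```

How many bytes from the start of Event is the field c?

172

Config: @0: rss [1B, align 1] → 1; +7 pad (align 8); @8: start_time [8B, align 8] → 16; @16: pid [4B, align 4] → 20; @20: prio [2B, align 2] → 22; @22: lock [1B, align 1] → 23; +1 tail pad (align 8); size 24, align 8
@0: a [4B, align 1] → 4
@4: h [4B, align 1] → 8
@8: d [8B, align 1] → 16
@16: g [4B, align 1] → 20
@20: b [8B, align 1] → 28
@28: e [144B, align 1] → 172
@172: c [24B, align 1] → 196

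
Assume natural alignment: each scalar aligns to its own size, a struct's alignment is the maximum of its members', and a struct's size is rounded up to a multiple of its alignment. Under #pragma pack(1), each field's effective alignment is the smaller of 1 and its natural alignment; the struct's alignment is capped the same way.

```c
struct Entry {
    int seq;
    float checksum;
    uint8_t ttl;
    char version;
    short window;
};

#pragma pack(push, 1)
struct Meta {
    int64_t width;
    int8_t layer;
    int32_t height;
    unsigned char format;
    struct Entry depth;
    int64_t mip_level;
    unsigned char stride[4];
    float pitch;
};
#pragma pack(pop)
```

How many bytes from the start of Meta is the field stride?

34

Entry: @0: seq [4B, align 4] → 4; @4: checksum [4B, align 4] → 8; @8: ttl [1B, align 1] → 9; @9: version [1B, align 1] → 10; @10: window [2B, align 2] → 12; size 12, align 4
@0: width [8B, align 1] → 8
@8: layer [1B, align 1] → 9
@9: height [4B, align 1] → 13
@13: format [1B, align 1] → 14
@14: depth [12B, align 1] → 26
@26: mip_level [8B, align 1] → 34
@34: stride [4B, align 1] → 38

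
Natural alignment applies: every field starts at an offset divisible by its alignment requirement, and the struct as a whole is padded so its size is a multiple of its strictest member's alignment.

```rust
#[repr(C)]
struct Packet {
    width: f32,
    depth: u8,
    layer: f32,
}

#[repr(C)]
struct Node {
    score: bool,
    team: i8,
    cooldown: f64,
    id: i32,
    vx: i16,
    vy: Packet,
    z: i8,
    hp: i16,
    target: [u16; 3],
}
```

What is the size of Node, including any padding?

Packet: 0..4  width  (4B, 4-aligned); 4..5  depth  (1B, 1-aligned); 5..8  -- padding (3B); 8..12  layer  (4B, 4-aligned); sizeof = 12, alignof = 4
0..1  score  (1B, 1-aligned)
1..2  team  (1B, 1-aligned)
2..8  -- padding (6B)
8..16  cooldown  (8B, 8-aligned)
16..20  id  (4B, 4-aligned)
20..22  vx  (2B, 2-aligned)
22..24  -- padding (2B)
24..36  vy  (12B, 4-aligned)
36..37  z  (1B, 1-aligned)
37..38  -- padding (1B)
38..40  hp  (2B, 2-aligned)
40..46  target  (6B, 2-aligned)
46..48  -- tail padding (2B)
sizeof = 48, alignof = 8

48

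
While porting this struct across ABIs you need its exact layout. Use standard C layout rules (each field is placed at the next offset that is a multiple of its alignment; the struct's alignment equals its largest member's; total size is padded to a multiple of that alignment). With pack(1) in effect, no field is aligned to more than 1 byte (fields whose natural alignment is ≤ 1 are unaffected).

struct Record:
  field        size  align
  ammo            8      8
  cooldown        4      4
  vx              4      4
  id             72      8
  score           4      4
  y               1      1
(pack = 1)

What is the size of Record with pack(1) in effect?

93

0..8  ammo  (8B, 1-aligned)
8..12  cooldown  (4B, 1-aligned)
12..16  vx  (4B, 1-aligned)
16..88  id  (72B, 1-aligned)
88..92  score  (4B, 1-aligned)
92..93  y  (1B, 1-aligned)
sizeof = 93, alignof = 1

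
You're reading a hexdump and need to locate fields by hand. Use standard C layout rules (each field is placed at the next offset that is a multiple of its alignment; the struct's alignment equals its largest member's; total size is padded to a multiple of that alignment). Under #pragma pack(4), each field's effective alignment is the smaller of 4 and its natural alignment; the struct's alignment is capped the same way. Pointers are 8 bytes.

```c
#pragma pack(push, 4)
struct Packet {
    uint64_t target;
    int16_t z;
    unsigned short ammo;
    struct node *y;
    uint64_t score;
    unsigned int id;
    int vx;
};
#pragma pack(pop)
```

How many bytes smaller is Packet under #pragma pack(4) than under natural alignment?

4

natural layout:
  0..8  target  (8B, 8-aligned)
  8..10  z  (2B, 2-aligned)
  10..12  ammo  (2B, 2-aligned)
  12..16  -- padding (4B)
  16..24  y  (8B, 8-aligned)
  24..32  score  (8B, 8-aligned)
  32..36  id  (4B, 4-aligned)
  36..40  vx  (4B, 4-aligned)
  sizeof = 40, alignof = 8
packed(4) layout:
  0..8  target  (8B, 4-aligned)
  8..10  z  (2B, 2-aligned)
  10..12  ammo  (2B, 2-aligned)
  12..20  y  (8B, 4-aligned)
  20..28  score  (8B, 4-aligned)
  28..32  id  (4B, 4-aligned)
  32..36  vx  (4B, 4-aligned)
  sizeof = 36, alignof = 4
40 − 36 = 4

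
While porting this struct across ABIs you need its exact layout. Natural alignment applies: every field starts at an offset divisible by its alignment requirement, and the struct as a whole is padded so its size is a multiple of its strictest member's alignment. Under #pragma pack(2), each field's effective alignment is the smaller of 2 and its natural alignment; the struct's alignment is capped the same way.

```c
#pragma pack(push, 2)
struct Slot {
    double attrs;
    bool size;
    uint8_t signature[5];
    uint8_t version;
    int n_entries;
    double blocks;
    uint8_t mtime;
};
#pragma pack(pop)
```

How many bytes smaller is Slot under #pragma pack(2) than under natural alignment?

10

natural layout:
  attrs at 0 (size 8, align 8) → ends 8
  size at 8 (size 1, align 1) → ends 9
  signature at 9 (size 5, align 1) → ends 14
  version at 14 (size 1, align 1) → ends 15
  pad 1 to align 4 for n_entries
  n_entries at 16 (size 4, align 4) → ends 20
  pad 4 to align 8 for blocks
  blocks at 24 (size 8, align 8) → ends 32
  mtime at 32 (size 1, align 1) → ends 33
  tail pad 7 to reach multiple of 8
  total 40 bytes, alignment 8
packed(2) layout:
  attrs at 0 (size 8, align 2) → ends 8
  size at 8 (size 1, align 1) → ends 9
  signature at 9 (size 5, align 1) → ends 14
  version at 14 (size 1, align 1) → ends 15
  pad 1 to align 2 for n_entries
  n_entries at 16 (size 4, align 2) → ends 20
  blocks at 20 (size 8, align 2) → ends 28
  mtime at 28 (size 1, align 1) → ends 29
  tail pad 1 to reach multiple of 2
  total 30 bytes, alignment 2
40 − 30 = 10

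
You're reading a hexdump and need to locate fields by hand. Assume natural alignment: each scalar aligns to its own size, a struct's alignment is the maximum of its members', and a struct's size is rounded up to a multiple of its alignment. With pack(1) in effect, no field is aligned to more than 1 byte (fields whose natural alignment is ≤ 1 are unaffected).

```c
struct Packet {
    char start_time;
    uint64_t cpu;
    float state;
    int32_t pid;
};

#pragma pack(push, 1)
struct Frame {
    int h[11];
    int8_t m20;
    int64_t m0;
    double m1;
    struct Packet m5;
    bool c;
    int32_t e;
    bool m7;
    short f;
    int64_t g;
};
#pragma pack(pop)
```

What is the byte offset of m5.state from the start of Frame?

77

Packet: 0..1  start_time  (1B, 1-aligned); 1..8  -- padding (7B); 8..16  cpu  (8B, 8-aligned); 16..20  state  (4B, 4-aligned); 20..24  pid  (4B, 4-aligned); sizeof = 24, alignof = 8
0..44  h  (44B, 1-aligned)
44..45  m20  (1B, 1-aligned)
45..53  m0  (8B, 1-aligned)
53..61  m1  (8B, 1-aligned)
61..85  m5  (24B, 1-aligned)
within Packet: state at 16
61 + 16 = 77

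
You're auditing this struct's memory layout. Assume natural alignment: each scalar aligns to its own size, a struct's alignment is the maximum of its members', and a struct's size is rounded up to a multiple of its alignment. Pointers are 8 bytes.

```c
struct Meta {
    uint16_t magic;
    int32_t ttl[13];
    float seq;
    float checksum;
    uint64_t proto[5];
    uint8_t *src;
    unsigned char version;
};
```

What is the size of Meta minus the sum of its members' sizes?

@0: magic [2B, align 2] → 2
+2 pad (align 4)
@4: ttl [52B, align 4] → 56
@56: seq [4B, align 4] → 60
@60: checksum [4B, align 4] → 64
@64: proto [40B, align 8] → 104
@104: src [8B, align 8] → 112
@112: version [1B, align 1] → 113
+7 tail pad (align 8)
size 120, align 8
data bytes 111, size 120 → padding 9

9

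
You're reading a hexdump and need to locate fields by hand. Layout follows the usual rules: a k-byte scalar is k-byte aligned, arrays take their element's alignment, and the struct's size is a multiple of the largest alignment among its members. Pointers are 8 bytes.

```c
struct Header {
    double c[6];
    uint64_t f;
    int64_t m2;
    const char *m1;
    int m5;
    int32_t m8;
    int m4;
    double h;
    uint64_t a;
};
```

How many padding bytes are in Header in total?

4

c at 0 (size 48, align 8) → ends 48
f at 48 (size 8, align 8) → ends 56
m2 at 56 (size 8, align 8) → ends 64
m1 at 64 (size 8, align 8) → ends 72
m5 at 72 (size 4, align 4) → ends 76
m8 at 76 (size 4, align 4) → ends 80
m4 at 80 (size 4, align 4) → ends 84
pad 4 to align 8 for h
h at 88 (size 8, align 8) → ends 96
a at 96 (size 8, align 8) → ends 104
total 104 bytes, alignment 8
data bytes 100, size 104 → padding 4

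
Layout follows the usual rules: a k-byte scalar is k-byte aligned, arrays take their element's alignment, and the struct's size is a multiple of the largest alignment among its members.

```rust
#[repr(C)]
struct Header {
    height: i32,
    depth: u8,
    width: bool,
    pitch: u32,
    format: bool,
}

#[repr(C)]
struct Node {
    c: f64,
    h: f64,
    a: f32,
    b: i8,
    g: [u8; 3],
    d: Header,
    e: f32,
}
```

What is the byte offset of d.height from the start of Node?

24

Header: 0..4  height  (4B, 4-aligned); 4..5  depth  (1B, 1-aligned); 5..6  width  (1B, 1-aligned); 6..8  -- padding (2B); 8..12  pitch  (4B, 4-aligned); 12..13  format  (1B, 1-aligned); 13..16  -- tail padding (3B); sizeof = 16, alignof = 4
0..8  c  (8B, 8-aligned)
8..16  h  (8B, 8-aligned)
16..20  a  (4B, 4-aligned)
20..21  b  (1B, 1-aligned)
21..24  g  (3B, 1-aligned)
24..40  d  (16B, 4-aligned)
within Header: height at 0
24 + 0 = 24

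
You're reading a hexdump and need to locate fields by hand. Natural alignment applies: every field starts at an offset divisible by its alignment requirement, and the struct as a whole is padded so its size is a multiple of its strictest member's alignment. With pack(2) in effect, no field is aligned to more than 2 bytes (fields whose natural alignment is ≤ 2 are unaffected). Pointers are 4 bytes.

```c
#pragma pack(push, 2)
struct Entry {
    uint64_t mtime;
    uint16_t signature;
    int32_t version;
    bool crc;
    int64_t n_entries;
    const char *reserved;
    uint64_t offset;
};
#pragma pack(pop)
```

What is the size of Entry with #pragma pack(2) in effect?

36

@0: mtime [8B, align 2] → 8
@8: signature [2B, align 2] → 10
@10: version [4B, align 2] → 14
@14: crc [1B, align 1] → 15
+1 pad (align 2)
@16: n_entries [8B, align 2] → 24
@24: reserved [4B, align 2] → 28
@28: offset [8B, align 2] → 36
size 36, align 2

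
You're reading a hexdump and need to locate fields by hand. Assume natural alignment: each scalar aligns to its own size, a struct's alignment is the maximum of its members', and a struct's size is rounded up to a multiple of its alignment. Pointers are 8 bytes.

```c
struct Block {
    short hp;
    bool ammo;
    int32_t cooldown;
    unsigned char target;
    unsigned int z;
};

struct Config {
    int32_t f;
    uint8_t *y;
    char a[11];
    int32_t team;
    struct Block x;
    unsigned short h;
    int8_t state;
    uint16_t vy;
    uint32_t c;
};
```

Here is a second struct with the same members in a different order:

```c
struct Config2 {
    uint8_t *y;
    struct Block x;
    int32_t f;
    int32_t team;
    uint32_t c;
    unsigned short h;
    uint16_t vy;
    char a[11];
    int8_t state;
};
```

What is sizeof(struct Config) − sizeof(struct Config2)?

8

Block: hp at 0 (size 2, align 2) → ends 2; ammo at 2 (size 1, align 1) → ends 3; pad 1 to align 4 for cooldown; cooldown at 4 (size 4, align 4) → ends 8; target at 8 (size 1, align 1) → ends 9; pad 3 to align 4 for z; z at 12 (size 4, align 4) → ends 16; total 16 bytes, alignment 4
f at 0 (size 4, align 4) → ends 4
pad 4 to align 8 for y
y at 8 (size 8, align 8) → ends 16
a at 16 (size 11, align 1) → ends 27
pad 1 to align 4 for team
team at 28 (size 4, align 4) → ends 32
x at 32 (size 16, align 4) → ends 48
h at 48 (size 2, align 2) → ends 50
state at 50 (size 1, align 1) → ends 51
pad 1 to align 2 for vy
vy at 52 (size 2, align 2) → ends 54
pad 2 to align 4 for c
c at 56 (size 4, align 4) → ends 60
tail pad 4 to reach multiple of 8
total 64 bytes, alignment 8
— Config2 —
y at 0 (size 8, align 8) → ends 8
x at 8 (size 16, align 4) → ends 24
f at 24 (size 4, align 4) → ends 28
team at 28 (size 4, align 4) → ends 32
c at 32 (size 4, align 4) → ends 36
h at 36 (size 2, align 2) → ends 38
vy at 38 (size 2, align 2) → ends 40
a at 40 (size 11, align 1) → ends 51
state at 51 (size 1, align 1) → ends 52
tail pad 4 to reach multiple of 8
total 56 bytes, alignment 8
64 − 56 = 8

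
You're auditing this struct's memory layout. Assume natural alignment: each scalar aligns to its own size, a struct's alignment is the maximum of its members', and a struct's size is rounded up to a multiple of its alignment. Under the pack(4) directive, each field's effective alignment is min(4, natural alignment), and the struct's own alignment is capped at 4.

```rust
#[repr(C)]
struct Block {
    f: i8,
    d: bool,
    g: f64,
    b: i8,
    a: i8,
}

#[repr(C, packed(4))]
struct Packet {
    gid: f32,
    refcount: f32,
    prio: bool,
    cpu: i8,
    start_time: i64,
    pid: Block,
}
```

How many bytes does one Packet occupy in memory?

Block: 0..1  f  (1B, 1-aligned); 1..2  d  (1B, 1-aligned); 2..8  -- padding (6B); 8..16  g  (8B, 8-aligned); 16..17  b  (1B, 1-aligned); 17..18  a  (1B, 1-aligned); 18..24  -- tail padding (6B); sizeof = 24, alignof = 8
0..4  gid  (4B, 4-aligned)
4..8  refcount  (4B, 4-aligned)
8..9  prio  (1B, 1-aligned)
9..10  cpu  (1B, 1-aligned)
10..12  -- padding (2B)
12..20  start_time  (8B, 4-aligned)
20..44  pid  (24B, 4-aligned)
sizeof = 44, alignof = 4

44 bytes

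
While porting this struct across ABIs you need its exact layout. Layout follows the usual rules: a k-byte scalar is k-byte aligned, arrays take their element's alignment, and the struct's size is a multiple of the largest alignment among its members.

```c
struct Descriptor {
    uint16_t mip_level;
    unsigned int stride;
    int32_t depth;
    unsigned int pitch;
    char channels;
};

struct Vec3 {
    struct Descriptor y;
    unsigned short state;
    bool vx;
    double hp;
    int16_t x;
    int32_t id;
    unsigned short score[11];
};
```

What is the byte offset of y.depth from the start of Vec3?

Descriptor: mip_level at 0 (size 2, align 2) → ends 2; pad 2 to align 4 for stride; stride at 4 (size 4, align 4) → ends 8; depth at 8 (size 4, align 4) → ends 12; pitch at 12 (size 4, align 4) → ends 16; channels at 16 (size 1, align 1) → ends 17; tail pad 3 to reach multiple of 4; total 20 bytes, alignment 4
y at 0 (size 20, align 4) → ends 20
within Descriptor: depth at 8
0 + 8 = 8

8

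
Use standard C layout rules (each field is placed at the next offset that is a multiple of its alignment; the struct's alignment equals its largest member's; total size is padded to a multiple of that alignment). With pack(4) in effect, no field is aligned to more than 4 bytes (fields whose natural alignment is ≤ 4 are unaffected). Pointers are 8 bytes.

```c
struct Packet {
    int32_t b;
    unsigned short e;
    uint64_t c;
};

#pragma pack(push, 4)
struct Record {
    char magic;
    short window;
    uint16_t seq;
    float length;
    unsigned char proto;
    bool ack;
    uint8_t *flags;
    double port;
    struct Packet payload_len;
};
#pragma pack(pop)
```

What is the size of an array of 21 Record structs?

1008

Packet: 0..4  b  (4B, 4-aligned); 4..6  e  (2B, 2-aligned); 6..8  -- padding (2B); 8..16  c  (8B, 8-aligned); sizeof = 16, alignof = 8
0..1  magic  (1B, 1-aligned)
1..2  -- padding (1B)
2..4  window  (2B, 2-aligned)
4..6  seq  (2B, 2-aligned)
6..8  -- padding (2B)
8..12  length  (4B, 4-aligned)
12..13  proto  (1B, 1-aligned)
13..14  ack  (1B, 1-aligned)
14..16  -- padding (2B)
16..24  flags  (8B, 4-aligned)
24..32  port  (8B, 4-aligned)
32..48  payload_len  (16B, 4-aligned)
sizeof = 48, alignof = 4
array of 21: 21 × 48 = 1008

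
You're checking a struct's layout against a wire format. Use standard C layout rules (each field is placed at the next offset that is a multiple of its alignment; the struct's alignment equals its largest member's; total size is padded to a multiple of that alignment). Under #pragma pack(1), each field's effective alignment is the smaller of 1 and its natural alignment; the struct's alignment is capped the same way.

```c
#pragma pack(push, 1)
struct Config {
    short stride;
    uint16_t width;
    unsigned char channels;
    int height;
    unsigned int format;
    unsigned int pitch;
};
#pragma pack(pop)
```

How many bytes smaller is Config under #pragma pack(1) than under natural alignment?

3

natural layout:
  0..2  stride  (2B, 2-aligned)
  2..4  width  (2B, 2-aligned)
  4..5  channels  (1B, 1-aligned)
  5..8  -- padding (3B)
  8..12  height  (4B, 4-aligned)
  12..16  format  (4B, 4-aligned)
  16..20  pitch  (4B, 4-aligned)
  sizeof = 20, alignof = 4
packed(1) layout:
  0..2  stride  (2B, 1-aligned)
  2..4  width  (2B, 1-aligned)
  4..5  channels  (1B, 1-aligned)
  5..9  height  (4B, 1-aligned)
  9..13  format  (4B, 1-aligned)
  13..17  pitch  (4B, 1-aligned)
  sizeof = 17, alignof = 1
20 − 17 = 3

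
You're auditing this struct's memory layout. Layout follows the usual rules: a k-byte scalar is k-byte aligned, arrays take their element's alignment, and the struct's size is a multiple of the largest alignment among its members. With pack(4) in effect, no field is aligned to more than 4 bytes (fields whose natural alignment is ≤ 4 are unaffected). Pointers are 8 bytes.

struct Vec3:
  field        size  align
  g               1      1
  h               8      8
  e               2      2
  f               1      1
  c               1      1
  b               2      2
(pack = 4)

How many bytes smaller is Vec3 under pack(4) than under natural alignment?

natural layout:
  g at 0 (size 1, align 1) → ends 1
  pad 7 to align 8 for h
  h at 8 (size 8, align 8) → ends 16
  e at 16 (size 2, align 2) → ends 18
  f at 18 (size 1, align 1) → ends 19
  c at 19 (size 1, align 1) → ends 20
  b at 20 (size 2, align 2) → ends 22
  tail pad 2 to reach multiple of 8
  total 24 bytes, alignment 8
packed(4) layout:
  g at 0 (size 1, align 1) → ends 1
  pad 3 to align 4 for h
  h at 4 (size 8, align 4) → ends 12
  e at 12 (size 2, align 2) → ends 14
  f at 14 (size 1, align 1) → ends 15
  c at 15 (size 1, align 1) → ends 16
  b at 16 (size 2, align 2) → ends 18
  tail pad 2 to reach multiple of 4
  total 20 bytes, alignment 4
24 − 20 = 4

4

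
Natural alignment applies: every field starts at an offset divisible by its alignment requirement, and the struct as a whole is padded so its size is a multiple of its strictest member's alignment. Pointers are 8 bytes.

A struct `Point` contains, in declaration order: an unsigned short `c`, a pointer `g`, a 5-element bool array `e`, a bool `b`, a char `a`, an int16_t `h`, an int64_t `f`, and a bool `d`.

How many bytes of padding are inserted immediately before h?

1

c at 0 (size 2, align 2) → ends 2
pad 6 to align 8 for g
g at 8 (size 8, align 8) → ends 16
e at 16 (size 5, align 1) → ends 21
b at 21 (size 1, align 1) → ends 22
a at 22 (size 1, align 1) → ends 23
pad 1 to align 2 for h
h at 24 (size 2, align 2) → ends 26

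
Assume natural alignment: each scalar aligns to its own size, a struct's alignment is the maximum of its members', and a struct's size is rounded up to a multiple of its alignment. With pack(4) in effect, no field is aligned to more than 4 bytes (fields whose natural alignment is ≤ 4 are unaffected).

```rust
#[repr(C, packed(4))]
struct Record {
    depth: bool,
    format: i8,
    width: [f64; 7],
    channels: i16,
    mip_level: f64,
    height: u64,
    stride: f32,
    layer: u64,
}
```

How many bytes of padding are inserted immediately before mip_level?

2

depth at 0 (size 1, align 1) → ends 1
format at 1 (size 1, align 1) → ends 2
pad 2 to align 4 for width
width at 4 (size 56, align 4) → ends 60
channels at 60 (size 2, align 2) → ends 62
pad 2 to align 4 for mip_level
mip_level at 64 (size 8, align 4) → ends 72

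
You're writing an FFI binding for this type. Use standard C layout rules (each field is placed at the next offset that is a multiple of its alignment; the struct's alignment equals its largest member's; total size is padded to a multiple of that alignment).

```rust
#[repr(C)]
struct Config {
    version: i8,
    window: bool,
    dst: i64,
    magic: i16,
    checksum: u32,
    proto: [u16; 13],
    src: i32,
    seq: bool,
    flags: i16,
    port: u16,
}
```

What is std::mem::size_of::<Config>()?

0..1  version  (1B, 1-aligned)
1..2  window  (1B, 1-aligned)
2..8  -- padding (6B)
8..16  dst  (8B, 8-aligned)
16..18  magic  (2B, 2-aligned)
18..20  -- padding (2B)
20..24  checksum  (4B, 4-aligned)
24..50  proto  (26B, 2-aligned)
50..52  -- padding (2B)
52..56  src  (4B, 4-aligned)
56..57  seq  (1B, 1-aligned)
57..58  -- padding (1B)
58..60  flags  (2B, 2-aligned)
60..62  port  (2B, 2-aligned)
62..64  -- tail padding (2B)
sizeof = 64, alignof = 8

64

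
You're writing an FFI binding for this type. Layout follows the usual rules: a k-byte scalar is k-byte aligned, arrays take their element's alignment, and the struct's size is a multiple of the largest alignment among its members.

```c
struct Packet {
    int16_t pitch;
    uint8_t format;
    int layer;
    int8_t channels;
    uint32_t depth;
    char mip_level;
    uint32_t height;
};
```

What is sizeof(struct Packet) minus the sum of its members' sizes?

pitch at 0 (size 2, align 2) → ends 2
format at 2 (size 1, align 1) → ends 3
pad 1 to align 4 for layer
layer at 4 (size 4, align 4) → ends 8
channels at 8 (size 1, align 1) → ends 9
pad 3 to align 4 for depth
depth at 12 (size 4, align 4) → ends 16
mip_level at 16 (size 1, align 1) → ends 17
pad 3 to align 4 for height
height at 20 (size 4, align 4) → ends 24
total 24 bytes, alignment 4
data bytes 17, size 24 → padding 7

7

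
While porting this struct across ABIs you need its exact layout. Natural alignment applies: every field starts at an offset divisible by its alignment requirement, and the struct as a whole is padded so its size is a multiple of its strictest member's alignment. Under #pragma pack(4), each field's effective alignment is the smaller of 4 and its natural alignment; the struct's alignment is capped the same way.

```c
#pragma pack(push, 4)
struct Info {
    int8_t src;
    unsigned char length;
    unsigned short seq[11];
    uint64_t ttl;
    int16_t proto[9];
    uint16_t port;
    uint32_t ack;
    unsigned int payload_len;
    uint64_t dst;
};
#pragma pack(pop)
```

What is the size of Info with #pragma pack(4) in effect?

68

@0: src [1B, align 1] → 1
@1: length [1B, align 1] → 2
@2: seq [22B, align 2] → 24
@24: ttl [8B, align 4] → 32
@32: proto [18B, align 2] → 50
@50: port [2B, align 2] → 52
@52: ack [4B, align 4] → 56
@56: payload_len [4B, align 4] → 60
@60: dst [8B, align 4] → 68
size 68, align 4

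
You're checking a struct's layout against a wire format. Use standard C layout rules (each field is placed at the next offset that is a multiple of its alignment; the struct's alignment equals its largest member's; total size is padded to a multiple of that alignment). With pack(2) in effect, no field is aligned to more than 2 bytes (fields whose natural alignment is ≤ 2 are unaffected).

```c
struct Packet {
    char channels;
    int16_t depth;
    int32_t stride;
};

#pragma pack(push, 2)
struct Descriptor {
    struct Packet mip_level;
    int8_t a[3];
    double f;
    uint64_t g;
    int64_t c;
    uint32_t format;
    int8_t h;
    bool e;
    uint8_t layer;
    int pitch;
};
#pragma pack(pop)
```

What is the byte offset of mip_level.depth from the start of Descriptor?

2

Packet: channels at 0 (size 1, align 1) → ends 1; pad 1 to align 2 for depth; depth at 2 (size 2, align 2) → ends 4; stride at 4 (size 4, align 4) → ends 8; total 8 bytes, alignment 4
mip_level at 0 (size 8, align 2) → ends 8
within Packet: depth at 2
0 + 2 = 2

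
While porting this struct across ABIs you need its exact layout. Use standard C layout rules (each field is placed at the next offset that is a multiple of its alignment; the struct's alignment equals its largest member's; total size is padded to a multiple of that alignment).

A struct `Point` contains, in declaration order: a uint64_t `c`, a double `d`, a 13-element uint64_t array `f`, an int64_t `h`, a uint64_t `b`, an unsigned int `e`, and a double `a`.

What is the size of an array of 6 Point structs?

912

0..8  c  (8B, 8-aligned)
8..16  d  (8B, 8-aligned)
16..120  f  (104B, 8-aligned)
120..128  h  (8B, 8-aligned)
128..136  b  (8B, 8-aligned)
136..140  e  (4B, 4-aligned)
140..144  -- padding (4B)
144..152  a  (8B, 8-aligned)
sizeof = 152, alignof = 8
array of 6: 6 × 152 = 912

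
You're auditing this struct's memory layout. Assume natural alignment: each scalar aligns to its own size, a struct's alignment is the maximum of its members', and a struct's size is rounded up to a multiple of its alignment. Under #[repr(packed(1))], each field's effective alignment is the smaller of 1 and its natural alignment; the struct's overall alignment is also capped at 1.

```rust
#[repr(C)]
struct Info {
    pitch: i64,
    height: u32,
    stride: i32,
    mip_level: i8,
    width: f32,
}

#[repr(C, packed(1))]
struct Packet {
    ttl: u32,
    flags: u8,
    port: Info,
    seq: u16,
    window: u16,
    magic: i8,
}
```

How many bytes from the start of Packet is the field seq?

29

Info: 0..8  pitch  (8B, 8-aligned); 8..12  height  (4B, 4-aligned); 12..16  stride  (4B, 4-aligned); 16..17  mip_level  (1B, 1-aligned); 17..20  -- padding (3B); 20..24  width  (4B, 4-aligned); sizeof = 24, alignof = 8
0..4  ttl  (4B, 1-aligned)
4..5  flags  (1B, 1-aligned)
5..29  port  (24B, 1-aligned)
29..31  seq  (2B, 1-aligned)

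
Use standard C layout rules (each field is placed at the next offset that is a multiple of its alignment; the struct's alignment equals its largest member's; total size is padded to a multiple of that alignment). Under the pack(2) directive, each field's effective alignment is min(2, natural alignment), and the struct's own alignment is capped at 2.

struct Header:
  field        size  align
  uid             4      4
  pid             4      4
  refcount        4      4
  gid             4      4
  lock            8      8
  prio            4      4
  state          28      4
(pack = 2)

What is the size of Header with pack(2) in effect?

56

0..4  uid  (4B, 2-aligned)
4..8  pid  (4B, 2-aligned)
8..12  refcount  (4B, 2-aligned)
12..16  gid  (4B, 2-aligned)
16..24  lock  (8B, 2-aligned)
24..28  prio  (4B, 2-aligned)
28..56  state  (28B, 2-aligned)
sizeof = 56, alignof = 2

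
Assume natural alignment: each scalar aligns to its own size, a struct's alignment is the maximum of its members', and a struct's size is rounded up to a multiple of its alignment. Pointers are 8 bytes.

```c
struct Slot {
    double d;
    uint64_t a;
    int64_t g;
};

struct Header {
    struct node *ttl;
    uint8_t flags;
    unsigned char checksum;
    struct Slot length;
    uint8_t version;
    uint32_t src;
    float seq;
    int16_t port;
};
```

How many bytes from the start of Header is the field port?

Slot: 0..8  d  (8B, 8-aligned); 8..16  a  (8B, 8-aligned); 16..24  g  (8B, 8-aligned); sizeof = 24, alignof = 8
0..8  ttl  (8B, 8-aligned)
8..9  flags  (1B, 1-aligned)
9..10  checksum  (1B, 1-aligned)
10..16  -- padding (6B)
16..40  length  (24B, 8-aligned)
40..41  version  (1B, 1-aligned)
41..44  -- padding (3B)
44..48  src  (4B, 4-aligned)
48..52  seq  (4B, 4-aligned)
52..54  port  (2B, 2-aligned)

52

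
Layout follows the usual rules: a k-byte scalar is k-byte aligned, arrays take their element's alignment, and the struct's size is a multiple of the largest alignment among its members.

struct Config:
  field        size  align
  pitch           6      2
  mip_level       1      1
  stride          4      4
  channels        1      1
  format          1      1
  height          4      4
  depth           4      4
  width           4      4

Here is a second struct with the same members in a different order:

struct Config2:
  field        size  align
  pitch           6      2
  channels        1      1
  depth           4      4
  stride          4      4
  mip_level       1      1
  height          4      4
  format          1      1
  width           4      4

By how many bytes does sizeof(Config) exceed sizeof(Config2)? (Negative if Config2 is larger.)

@0: pitch [6B, align 2] → 6
@6: mip_level [1B, align 1] → 7
+1 pad (align 4)
@8: stride [4B, align 4] → 12
@12: channels [1B, align 1] → 13
@13: format [1B, align 1] → 14
+2 pad (align 4)
@16: height [4B, align 4] → 20
@20: depth [4B, align 4] → 24
@24: width [4B, align 4] → 28
size 28, align 4
— Config2 —
@0: pitch [6B, align 2] → 6
@6: channels [1B, align 1] → 7
+1 pad (align 4)
@8: depth [4B, align 4] → 12
@12: stride [4B, align 4] → 16
@16: mip_level [1B, align 1] → 17
+3 pad (align 4)
@20: height [4B, align 4] → 24
@24: format [1B, align 1] → 25
+3 pad (align 4)
@28: width [4B, align 4] → 32
size 32, align 4
28 − 32 = -4

-4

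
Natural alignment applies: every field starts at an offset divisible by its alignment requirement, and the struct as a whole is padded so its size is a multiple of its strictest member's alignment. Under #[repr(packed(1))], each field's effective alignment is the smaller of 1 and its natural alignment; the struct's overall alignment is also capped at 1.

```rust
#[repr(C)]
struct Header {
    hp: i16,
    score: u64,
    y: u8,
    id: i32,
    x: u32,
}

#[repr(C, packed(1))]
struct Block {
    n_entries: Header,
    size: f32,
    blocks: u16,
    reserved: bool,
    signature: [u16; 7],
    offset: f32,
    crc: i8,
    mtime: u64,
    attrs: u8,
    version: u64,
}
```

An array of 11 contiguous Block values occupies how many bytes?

825

Header: @0: hp [2B, align 2] → 2; +6 pad (align 8); @8: score [8B, align 8] → 16; @16: y [1B, align 1] → 17; +3 pad (align 4); @20: id [4B, align 4] → 24; @24: x [4B, align 4] → 28; +4 tail pad (align 8); size 32, align 8
@0: n_entries [32B, align 1] → 32
@32: size [4B, align 1] → 36
@36: blocks [2B, align 1] → 38
@38: reserved [1B, align 1] → 39
@39: signature [14B, align 1] → 53
@53: offset [4B, align 1] → 57
@57: crc [1B, align 1] → 58
@58: mtime [8B, align 1] → 66
@66: attrs [1B, align 1] → 67
@67: version [8B, align 1] → 75
size 75, align 1
array of 11: 11 × 75 = 825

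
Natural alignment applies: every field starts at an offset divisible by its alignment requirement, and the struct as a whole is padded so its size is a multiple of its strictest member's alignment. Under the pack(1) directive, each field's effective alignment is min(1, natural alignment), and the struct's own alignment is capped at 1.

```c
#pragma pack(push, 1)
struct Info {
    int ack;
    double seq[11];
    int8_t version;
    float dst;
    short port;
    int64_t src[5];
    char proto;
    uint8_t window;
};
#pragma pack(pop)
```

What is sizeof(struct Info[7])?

987

0..4  ack  (4B, 1-aligned)
4..92  seq  (88B, 1-aligned)
92..93  version  (1B, 1-aligned)
93..97  dst  (4B, 1-aligned)
97..99  port  (2B, 1-aligned)
99..139  src  (40B, 1-aligned)
139..140  proto  (1B, 1-aligned)
140..141  window  (1B, 1-aligned)
sizeof = 141, alignof = 1
array of 7: 7 × 141 = 987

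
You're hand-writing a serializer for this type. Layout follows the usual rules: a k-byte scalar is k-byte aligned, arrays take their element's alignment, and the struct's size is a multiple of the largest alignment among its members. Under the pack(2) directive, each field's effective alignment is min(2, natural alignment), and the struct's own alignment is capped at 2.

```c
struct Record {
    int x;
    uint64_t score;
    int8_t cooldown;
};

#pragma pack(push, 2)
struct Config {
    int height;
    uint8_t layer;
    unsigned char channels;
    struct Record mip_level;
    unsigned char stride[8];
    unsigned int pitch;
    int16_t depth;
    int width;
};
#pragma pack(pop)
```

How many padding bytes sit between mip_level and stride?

0

Record: x at 0 (size 4, align 4) → ends 4; pad 4 to align 8 for score; score at 8 (size 8, align 8) → ends 16; cooldown at 16 (size 1, align 1) → ends 17; tail pad 7 to reach multiple of 8; total 24 bytes, alignment 8
height at 0 (size 4, align 2) → ends 4
layer at 4 (size 1, align 1) → ends 5
channels at 5 (size 1, align 1) → ends 6
mip_level at 6 (size 24, align 2) → ends 30
stride at 30 (size 8, align 1) → ends 38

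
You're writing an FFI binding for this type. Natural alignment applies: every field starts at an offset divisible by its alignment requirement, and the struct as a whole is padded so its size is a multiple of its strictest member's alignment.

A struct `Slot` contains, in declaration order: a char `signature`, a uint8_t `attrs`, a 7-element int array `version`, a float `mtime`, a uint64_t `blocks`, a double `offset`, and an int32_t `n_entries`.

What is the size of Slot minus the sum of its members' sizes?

@0: signature [1B, align 1] → 1
@1: attrs [1B, align 1] → 2
+2 pad (align 4)
@4: version [28B, align 4] → 32
@32: mtime [4B, align 4] → 36
+4 pad (align 8)
@40: blocks [8B, align 8] → 48
@48: offset [8B, align 8] → 56
@56: n_entries [4B, align 4] → 60
+4 tail pad (align 8)
size 64, align 8
data bytes 54, size 64 → padding 10

10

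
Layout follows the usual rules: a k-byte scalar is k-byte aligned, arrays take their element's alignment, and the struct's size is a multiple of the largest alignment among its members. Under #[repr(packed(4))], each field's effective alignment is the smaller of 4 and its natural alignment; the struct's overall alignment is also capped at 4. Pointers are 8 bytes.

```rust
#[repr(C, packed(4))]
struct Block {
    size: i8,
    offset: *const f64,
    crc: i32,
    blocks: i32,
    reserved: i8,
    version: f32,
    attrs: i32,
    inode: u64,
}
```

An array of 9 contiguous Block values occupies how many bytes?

360

0..1  size  (1B, 1-aligned)
1..4  -- padding (3B)
4..12  offset  (8B, 4-aligned)
12..16  crc  (4B, 4-aligned)
16..20  blocks  (4B, 4-aligned)
20..21  reserved  (1B, 1-aligned)
21..24  -- padding (3B)
24..28  version  (4B, 4-aligned)
28..32  attrs  (4B, 4-aligned)
32..40  inode  (8B, 4-aligned)
sizeof = 40, alignof = 4
array of 9: 9 × 40 = 360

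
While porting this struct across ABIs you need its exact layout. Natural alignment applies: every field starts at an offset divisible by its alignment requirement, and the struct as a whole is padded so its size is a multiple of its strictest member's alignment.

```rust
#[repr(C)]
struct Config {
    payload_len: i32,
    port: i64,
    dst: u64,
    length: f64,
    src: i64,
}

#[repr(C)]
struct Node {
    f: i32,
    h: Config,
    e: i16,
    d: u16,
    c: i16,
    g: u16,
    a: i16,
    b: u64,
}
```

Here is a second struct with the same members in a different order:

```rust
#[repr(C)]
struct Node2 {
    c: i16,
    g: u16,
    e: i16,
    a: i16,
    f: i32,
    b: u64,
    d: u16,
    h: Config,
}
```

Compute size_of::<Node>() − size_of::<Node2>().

Config: @0: payload_len [4B, align 4] → 4; +4 pad (align 8); @8: port [8B, align 8] → 16; @16: dst [8B, align 8] → 24; @24: length [8B, align 8] → 32; @32: src [8B, align 8] → 40; size 40, align 8
@0: f [4B, align 4] → 4
+4 pad (align 8)
@8: h [40B, align 8] → 48
@48: e [2B, align 2] → 50
@50: d [2B, align 2] → 52
@52: c [2B, align 2] → 54
@54: g [2B, align 2] → 56
@56: a [2B, align 2] → 58
+6 pad (align 8)
@64: b [8B, align 8] → 72
size 72, align 8
— Node2 —
@0: c [2B, align 2] → 2
@2: g [2B, align 2] → 4
@4: e [2B, align 2] → 6
@6: a [2B, align 2] → 8
@8: f [4B, align 4] → 12
+4 pad (align 8)
@16: b [8B, align 8] → 24
@24: d [2B, align 2] → 26
+6 pad (align 8)
@32: h [40B, align 8] → 72
size 72, align 8
72 − 72 = 0

0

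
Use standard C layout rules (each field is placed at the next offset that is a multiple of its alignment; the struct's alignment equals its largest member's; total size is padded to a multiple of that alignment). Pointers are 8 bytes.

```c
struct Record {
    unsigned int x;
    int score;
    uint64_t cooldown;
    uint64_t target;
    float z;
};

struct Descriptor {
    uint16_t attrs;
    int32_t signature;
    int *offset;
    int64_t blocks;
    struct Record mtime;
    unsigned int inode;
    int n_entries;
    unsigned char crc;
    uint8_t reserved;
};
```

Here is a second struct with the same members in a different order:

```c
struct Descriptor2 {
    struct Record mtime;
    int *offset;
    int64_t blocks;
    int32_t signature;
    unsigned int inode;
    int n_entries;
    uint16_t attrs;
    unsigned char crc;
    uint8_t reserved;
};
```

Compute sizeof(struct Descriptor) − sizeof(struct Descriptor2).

Record: 0..4  x  (4B, 4-aligned); 4..8  score  (4B, 4-aligned); 8..16  cooldown  (8B, 8-aligned); 16..24  target  (8B, 8-aligned); 24..28  z  (4B, 4-aligned); 28..32  -- tail padding (4B); sizeof = 32, alignof = 8
0..2  attrs  (2B, 2-aligned)
2..4  -- padding (2B)
4..8  signature  (4B, 4-aligned)
8..16  offset  (8B, 8-aligned)
16..24  blocks  (8B, 8-aligned)
24..56  mtime  (32B, 8-aligned)
56..60  inode  (4B, 4-aligned)
60..64  n_entries  (4B, 4-aligned)
64..65  crc  (1B, 1-aligned)
65..66  reserved  (1B, 1-aligned)
66..72  -- tail padding (6B)
sizeof = 72, alignof = 8
— Descriptor2 —
0..32  mtime  (32B, 8-aligned)
32..40  offset  (8B, 8-aligned)
40..48  blocks  (8B, 8-aligned)
48..52  signature  (4B, 4-aligned)
52..56  inode  (4B, 4-aligned)
56..60  n_entries  (4B, 4-aligned)
60..62  attrs  (2B, 2-aligned)
62..63  crc  (1B, 1-aligned)
63..64  reserved  (1B, 1-aligned)
sizeof = 64, alignof = 8
72 − 64 = 8

8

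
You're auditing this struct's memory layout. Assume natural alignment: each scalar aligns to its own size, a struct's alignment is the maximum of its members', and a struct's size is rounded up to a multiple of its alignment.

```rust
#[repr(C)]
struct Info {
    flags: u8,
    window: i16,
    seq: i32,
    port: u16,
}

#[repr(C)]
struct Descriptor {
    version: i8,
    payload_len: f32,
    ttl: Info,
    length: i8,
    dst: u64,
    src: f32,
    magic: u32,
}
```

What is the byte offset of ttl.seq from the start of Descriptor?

12

Info: flags at 0 (size 1, align 1) → ends 1; pad 1 to align 2 for window; window at 2 (size 2, align 2) → ends 4; seq at 4 (size 4, align 4) → ends 8; port at 8 (size 2, align 2) → ends 10; tail pad 2 to reach multiple of 4; total 12 bytes, alignment 4
version at 0 (size 1, align 1) → ends 1
pad 3 to align 4 for payload_len
payload_len at 4 (size 4, align 4) → ends 8
ttl at 8 (size 12, align 4) → ends 20
within Info: seq at 4
8 + 4 = 12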